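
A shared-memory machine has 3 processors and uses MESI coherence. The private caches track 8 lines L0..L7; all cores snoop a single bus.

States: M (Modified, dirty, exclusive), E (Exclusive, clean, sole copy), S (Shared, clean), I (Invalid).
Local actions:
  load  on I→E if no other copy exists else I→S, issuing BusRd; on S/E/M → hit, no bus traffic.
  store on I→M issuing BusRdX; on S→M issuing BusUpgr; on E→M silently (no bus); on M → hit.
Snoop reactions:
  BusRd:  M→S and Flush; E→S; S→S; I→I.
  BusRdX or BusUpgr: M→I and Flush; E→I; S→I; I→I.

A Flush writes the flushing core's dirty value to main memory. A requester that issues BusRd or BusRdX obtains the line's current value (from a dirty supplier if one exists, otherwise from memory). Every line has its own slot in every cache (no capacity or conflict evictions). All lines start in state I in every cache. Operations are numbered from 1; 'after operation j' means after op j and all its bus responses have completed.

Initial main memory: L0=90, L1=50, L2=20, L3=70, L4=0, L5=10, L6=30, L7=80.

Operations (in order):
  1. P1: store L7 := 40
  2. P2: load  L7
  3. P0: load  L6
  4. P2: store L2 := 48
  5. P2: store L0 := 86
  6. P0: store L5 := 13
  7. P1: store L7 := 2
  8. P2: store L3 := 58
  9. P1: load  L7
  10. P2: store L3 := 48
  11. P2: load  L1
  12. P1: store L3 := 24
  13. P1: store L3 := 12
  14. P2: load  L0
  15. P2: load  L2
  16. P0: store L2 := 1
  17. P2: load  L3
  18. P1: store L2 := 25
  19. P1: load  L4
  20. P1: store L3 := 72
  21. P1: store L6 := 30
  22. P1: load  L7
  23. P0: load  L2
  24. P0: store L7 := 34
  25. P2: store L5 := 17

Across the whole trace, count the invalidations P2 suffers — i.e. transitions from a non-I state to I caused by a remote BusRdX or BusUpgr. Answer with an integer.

invalidations = 4

1. P1: store L7 := 40  bus=[BusRdX]  L7: P0=I P1=M P2=I  mem[L7]=80
2. P2: load  L7  bus=[BusRd,Flush]  L7: P0=I P1=S P2=S  mem[L7]=40
3. P0: load  L6  bus=[BusRd]  L6: P0=E P1=I P2=I  mem[L6]=30
4. P2: store L2 := 48  bus=[BusRdX]  L2: P0=I P1=I P2=M  mem[L2]=20
5. P2: store L0 := 86  bus=[BusRdX]  L0: P0=I P1=I P2=M  mem[L0]=90
6. P0: store L5 := 13  bus=[BusRdX]  L5: P0=M P1=I P2=I  mem[L5]=10
7. P1: store L7 := 2  bus=[BusUpgr]  L7: P0=I P1=M P2=I  mem[L7]=40
8. P2: store L3 := 58  bus=[BusRdX]  L3: P0=I P1=I P2=M  mem[L3]=70
9. P1: load  L7  bus=[-]  L7: P0=I P1=M P2=I  mem[L7]=40
10. P2: store L3 := 48  bus=[-]  L3: P0=I P1=I P2=M  mem[L3]=70
11. P2: load  L1  bus=[BusRd]  L1: P0=I P1=I P2=E  mem[L1]=50
12. P1: store L3 := 24  bus=[BusRdX,Flush]  L3: P0=I P1=M P2=I  mem[L3]=48
13. P1: store L3 := 12  bus=[-]  L3: P0=I P1=M P2=I  mem[L3]=48
14. P2: load  L0  bus=[-]  L0: P0=I P1=I P2=M  mem[L0]=90
15. P2: load  L2  bus=[-]  L2: P0=I P1=I P2=M  mem[L2]=20
16. P0: store L2 := 1  bus=[BusRdX,Flush]  L2: P0=M P1=I P2=I  mem[L2]=48
17. P2: load  L3  bus=[BusRd,Flush]  L3: P0=I P1=S P2=S  mem[L3]=12
18. P1: store L2 := 25  bus=[BusRdX,Flush]  L2: P0=I P1=M P2=I  mem[L2]=1
19. P1: load  L4  bus=[BusRd]  L4: P0=I P1=E P2=I  mem[L4]=0
20. P1: store L3 := 72  bus=[BusUpgr]  L3: P0=I P1=M P2=I  mem[L3]=12
21. P1: store L6 := 30  bus=[BusRdX]  L6: P0=I P1=M P2=I  mem[L6]=30
22. P1: load  L7  bus=[-]  L7: P0=I P1=M P2=I  mem[L7]=40
23. P0: load  L2  bus=[BusRd,Flush]  L2: P0=S P1=S P2=I  mem[L2]=25
24. P0: store L7 := 34  bus=[BusRdX,Flush]  L7: P0=M P1=I P2=I  mem[L7]=2
25. P2: store L5 := 17  bus=[BusRdX,Flush]  L5: P0=I P1=I P2=M  mem[L5]=13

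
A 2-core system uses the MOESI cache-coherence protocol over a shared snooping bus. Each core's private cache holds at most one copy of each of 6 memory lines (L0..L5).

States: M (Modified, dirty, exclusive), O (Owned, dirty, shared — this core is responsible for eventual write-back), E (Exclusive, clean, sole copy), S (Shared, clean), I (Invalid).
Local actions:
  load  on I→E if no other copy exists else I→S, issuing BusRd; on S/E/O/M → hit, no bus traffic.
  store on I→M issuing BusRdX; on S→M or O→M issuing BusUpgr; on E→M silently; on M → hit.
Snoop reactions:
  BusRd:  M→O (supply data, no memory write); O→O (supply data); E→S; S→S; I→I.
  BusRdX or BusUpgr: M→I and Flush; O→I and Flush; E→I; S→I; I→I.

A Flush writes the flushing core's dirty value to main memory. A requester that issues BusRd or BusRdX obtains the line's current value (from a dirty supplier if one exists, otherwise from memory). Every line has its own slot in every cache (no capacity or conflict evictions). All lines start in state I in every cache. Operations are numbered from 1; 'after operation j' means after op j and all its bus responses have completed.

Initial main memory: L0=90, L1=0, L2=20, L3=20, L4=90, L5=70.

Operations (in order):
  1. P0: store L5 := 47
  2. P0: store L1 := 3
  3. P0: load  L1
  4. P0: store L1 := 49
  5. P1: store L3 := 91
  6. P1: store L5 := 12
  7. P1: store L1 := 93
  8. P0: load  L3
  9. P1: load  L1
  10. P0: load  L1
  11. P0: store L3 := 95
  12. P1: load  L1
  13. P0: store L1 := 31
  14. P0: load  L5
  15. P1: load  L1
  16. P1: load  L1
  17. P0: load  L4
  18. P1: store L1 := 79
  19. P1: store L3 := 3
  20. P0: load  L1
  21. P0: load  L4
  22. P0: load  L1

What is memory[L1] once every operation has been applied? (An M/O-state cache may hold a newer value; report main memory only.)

1. P0: store L5 := 47  bus=[BusRdX]  L5: P0=M P1=I  mem[L5]=70
2. P0: store L1 := 3  bus=[BusRdX]  L1: P0=M P1=I  mem[L1]=0
3. P0: load  L1  bus=[-]  L1: P0=M P1=I  mem[L1]=0
4. P0: store L1 := 49  bus=[-]  L1: P0=M P1=I  mem[L1]=0
5. P1: store L3 := 91  bus=[BusRdX]  L3: P0=I P1=M  mem[L3]=20
6. P1: store L5 := 12  bus=[BusRdX,Flush]  L5: P0=I P1=M  mem[L5]=47
7. P1: store L1 := 93  bus=[BusRdX,Flush]  L1: P0=I P1=M  mem[L1]=49
8. P0: load  L3  bus=[BusRd]  L3: P0=S P1=O  mem[L3]=20
9. P1: load  L1  bus=[-]  L1: P0=I P1=M  mem[L1]=49
10. P0: load  L1  bus=[BusRd]  L1: P0=S P1=O  mem[L1]=49
11. P0: store L3 := 95  bus=[BusUpgr,Flush]  L3: P0=M P1=I  mem[L3]=91
12. P1: load  L1  bus=[-]  L1: P0=S P1=O  mem[L1]=49
13. P0: store L1 := 31  bus=[BusUpgr,Flush]  L1: P0=M P1=I  mem[L1]=93
14. P0: load  L5  bus=[BusRd]  L5: P0=S P1=O  mem[L5]=47
15. P1: load  L1  bus=[BusRd]  L1: P0=O P1=S  mem[L1]=93
16. P1: load  L1  bus=[-]  L1: P0=O P1=S  mem[L1]=93
17. P0: load  L4  bus=[BusRd]  L4: P0=E P1=I  mem[L4]=90
18. P1: store L1 := 79  bus=[BusUpgr,Flush]  L1: P0=I P1=M  mem[L1]=31
19. P1: store L3 := 3  bus=[BusRdX,Flush]  L3: P0=I P1=M  mem[L3]=95
20. P0: load  L1  bus=[BusRd]  L1: P0=S P1=O  mem[L1]=31
21. P0: load  L4  bus=[-]  L4: P0=E P1=I  mem[L4]=90
22. P0: load  L1  bus=[-]  L1: P0=S P1=O  mem[L1]=31

memory[L1] = 31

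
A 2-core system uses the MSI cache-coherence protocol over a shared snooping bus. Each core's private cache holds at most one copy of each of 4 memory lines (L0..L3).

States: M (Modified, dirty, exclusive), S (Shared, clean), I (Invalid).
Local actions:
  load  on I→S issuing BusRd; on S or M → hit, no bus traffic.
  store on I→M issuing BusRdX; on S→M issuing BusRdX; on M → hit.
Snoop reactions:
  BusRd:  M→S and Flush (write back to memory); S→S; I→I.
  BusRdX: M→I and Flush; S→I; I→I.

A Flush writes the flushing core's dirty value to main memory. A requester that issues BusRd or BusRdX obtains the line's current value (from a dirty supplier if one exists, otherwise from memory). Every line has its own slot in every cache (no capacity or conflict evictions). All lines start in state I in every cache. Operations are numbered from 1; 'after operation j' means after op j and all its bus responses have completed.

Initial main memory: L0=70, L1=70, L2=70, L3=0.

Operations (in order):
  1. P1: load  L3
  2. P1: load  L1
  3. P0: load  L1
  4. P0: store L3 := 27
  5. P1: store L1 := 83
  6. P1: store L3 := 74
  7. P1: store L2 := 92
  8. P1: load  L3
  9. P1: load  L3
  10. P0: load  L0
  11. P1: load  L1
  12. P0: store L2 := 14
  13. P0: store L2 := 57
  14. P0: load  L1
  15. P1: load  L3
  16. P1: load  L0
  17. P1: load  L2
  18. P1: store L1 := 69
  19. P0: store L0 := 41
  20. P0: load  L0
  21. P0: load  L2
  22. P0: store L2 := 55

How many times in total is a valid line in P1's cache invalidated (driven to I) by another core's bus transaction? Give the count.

1. P1: load  L3  bus=[BusRd]  L3: P0=I P1=S  mem[L3]=0
2. P1: load  L1  bus=[BusRd]  L1: P0=I P1=S  mem[L1]=70
3. P0: load  L1  bus=[BusRd]  L1: P0=S P1=S  mem[L1]=70
4. P0: store L3 := 27  bus=[BusRdX]  L3: P0=M P1=I  mem[L3]=0
5. P1: store L1 := 83  bus=[BusRdX]  L1: P0=I P1=M  mem[L1]=70
6. P1: store L3 := 74  bus=[BusRdX,Flush]  L3: P0=I P1=M  mem[L3]=27
7. P1: store L2 := 92  bus=[BusRdX]  L2: P0=I P1=M  mem[L2]=70
8. P1: load  L3  bus=[-]  L3: P0=I P1=M  mem[L3]=27
9. P1: load  L3  bus=[-]  L3: P0=I P1=M  mem[L3]=27
10. P0: load  L0  bus=[BusRd]  L0: P0=S P1=I  mem[L0]=70
11. P1: load  L1  bus=[-]  L1: P0=I P1=M  mem[L1]=70
12. P0: store L2 := 14  bus=[BusRdX,Flush]  L2: P0=M P1=I  mem[L2]=92
13. P0: store L2 := 57  bus=[-]  L2: P0=M P1=I  mem[L2]=92
14. P0: load  L1  bus=[BusRd,Flush]  L1: P0=S P1=S  mem[L1]=83
15. P1: load  L3  bus=[-]  L3: P0=I P1=M  mem[L3]=27
16. P1: load  L0  bus=[BusRd]  L0: P0=S P1=S  mem[L0]=70
17. P1: load  L2  bus=[BusRd,Flush]  L2: P0=S P1=S  mem[L2]=57
18. P1: store L1 := 69  bus=[BusRdX]  L1: P0=I P1=M  mem[L1]=83
19. P0: store L0 := 41  bus=[BusRdX]  L0: P0=M P1=I  mem[L0]=70
20. P0: load  L0  bus=[-]  L0: P0=M P1=I  mem[L0]=70
21. P0: load  L2  bus=[-]  L2: P0=S P1=S  mem[L2]=57
22. P0: store L2 := 55  bus=[BusRdX]  L2: P0=M P1=I  mem[L2]=57

invalidations = 4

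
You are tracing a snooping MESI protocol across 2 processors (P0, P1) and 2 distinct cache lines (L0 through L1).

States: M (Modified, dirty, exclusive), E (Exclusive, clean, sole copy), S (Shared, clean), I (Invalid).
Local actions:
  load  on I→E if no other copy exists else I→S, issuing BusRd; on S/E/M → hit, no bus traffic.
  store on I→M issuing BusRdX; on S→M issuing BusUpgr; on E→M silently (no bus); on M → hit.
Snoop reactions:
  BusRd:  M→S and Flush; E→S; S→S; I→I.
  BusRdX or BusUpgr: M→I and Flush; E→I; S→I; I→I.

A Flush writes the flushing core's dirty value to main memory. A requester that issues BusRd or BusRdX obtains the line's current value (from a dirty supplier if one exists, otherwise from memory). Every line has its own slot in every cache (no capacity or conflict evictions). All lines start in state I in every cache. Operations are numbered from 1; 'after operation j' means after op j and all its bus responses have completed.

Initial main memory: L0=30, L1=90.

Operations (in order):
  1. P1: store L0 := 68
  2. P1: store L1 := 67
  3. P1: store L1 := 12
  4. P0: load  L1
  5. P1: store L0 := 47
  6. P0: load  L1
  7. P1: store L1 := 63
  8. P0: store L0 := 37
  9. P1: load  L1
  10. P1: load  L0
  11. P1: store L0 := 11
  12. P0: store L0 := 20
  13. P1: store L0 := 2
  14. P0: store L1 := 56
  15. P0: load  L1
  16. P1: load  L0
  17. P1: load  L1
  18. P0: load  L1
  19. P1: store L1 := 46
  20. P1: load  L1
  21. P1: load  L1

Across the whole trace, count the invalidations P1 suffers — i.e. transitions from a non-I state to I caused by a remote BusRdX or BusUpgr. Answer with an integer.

invalidations = 3

  op1 P1: store L0 := 68 → I/M on L0; bus BusRdX; mem=30
  op2 P1: store L1 := 67 → I/M on L1; bus BusRdX; mem=90
  op3 P1: store L1 := 12 → I/M on L1; bus (none); mem=90
  op4 P0: load  L1 → S/S on L1; bus BusRd Flush; mem=12
  op5 P1: store L0 := 47 → I/M on L0; bus (none); mem=30
  op6 P0: load  L1 → S/S on L1; bus (none); mem=12
  op7 P1: store L1 := 63 → I/M on L1; bus BusUpgr; mem=12
  op8 P0: store L0 := 37 → M/I on L0; bus BusRdX Flush; mem=47
  op9 P1: load  L1 → I/M on L1; bus (none); mem=12
  op10 P1: load  L0 → S/S on L0; bus BusRd Flush; mem=37
  op11 P1: store L0 := 11 → I/M on L0; bus BusUpgr; mem=37
  op12 P0: store L0 := 20 → M/I on L0; bus BusRdX Flush; mem=11
  op13 P1: store L0 := 2 → I/M on L0; bus BusRdX Flush; mem=20
  op14 P0: store L1 := 56 → M/I on L1; bus BusRdX Flush; mem=63
  op15 P0: load  L1 → M/I on L1; bus (none); mem=63
  op16 P1: load  L0 → I/M on L0; bus (none); mem=20
  op17 P1: load  L1 → S/S on L1; bus BusRd Flush; mem=56
  op18 P0: load  L1 → S/S on L1; bus (none); mem=56
  op19 P1: store L1 := 46 → I/M on L1; bus BusUpgr; mem=56
  op20 P1: load  L1 → I/M on L1; bus (none); mem=56
  op21 P1: load  L1 → I/M on L1; bus (none); mem=56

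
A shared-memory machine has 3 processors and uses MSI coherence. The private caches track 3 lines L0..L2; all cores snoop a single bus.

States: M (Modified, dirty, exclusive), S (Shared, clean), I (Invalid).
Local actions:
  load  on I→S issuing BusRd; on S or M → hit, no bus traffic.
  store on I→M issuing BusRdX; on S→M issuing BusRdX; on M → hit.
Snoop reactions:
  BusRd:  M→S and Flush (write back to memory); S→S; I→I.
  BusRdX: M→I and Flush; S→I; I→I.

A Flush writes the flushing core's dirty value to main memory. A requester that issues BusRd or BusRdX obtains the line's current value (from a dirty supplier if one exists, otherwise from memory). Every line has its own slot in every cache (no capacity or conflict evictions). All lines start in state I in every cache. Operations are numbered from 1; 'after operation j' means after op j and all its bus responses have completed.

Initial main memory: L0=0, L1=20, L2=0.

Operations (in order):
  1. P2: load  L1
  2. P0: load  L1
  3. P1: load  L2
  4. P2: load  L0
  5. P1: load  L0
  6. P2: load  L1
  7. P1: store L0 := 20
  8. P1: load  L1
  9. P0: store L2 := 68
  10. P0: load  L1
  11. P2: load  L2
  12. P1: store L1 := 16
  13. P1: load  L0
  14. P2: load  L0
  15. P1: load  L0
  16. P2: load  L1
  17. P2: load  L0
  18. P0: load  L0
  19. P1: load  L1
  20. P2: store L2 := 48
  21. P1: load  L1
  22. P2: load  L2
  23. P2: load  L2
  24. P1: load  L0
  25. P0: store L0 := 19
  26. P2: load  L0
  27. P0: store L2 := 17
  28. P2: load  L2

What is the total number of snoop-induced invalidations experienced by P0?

invalidations = 2

  op1 P2: load  L1 → I/I/S on L1; bus BusRd; mem=20
  op2 P0: load  L1 → S/I/S on L1; bus BusRd; mem=20
  op3 P1: load  L2 → I/S/I on L2; bus BusRd; mem=0
  op4 P2: load  L0 → I/I/S on L0; bus BusRd; mem=0
  op5 P1: load  L0 → I/S/S on L0; bus BusRd; mem=0
  op6 P2: load  L1 → S/I/S on L1; bus (none); mem=20
  op7 P1: store L0 := 20 → I/M/I on L0; bus BusRdX; mem=0
  op8 P1: load  L1 → S/S/S on L1; bus BusRd; mem=20
  op9 P0: store L2 := 68 → M/I/I on L2; bus BusRdX; mem=0
  op10 P0: load  L1 → S/S/S on L1; bus (none); mem=20
  op11 P2: load  L2 → S/I/S on L2; bus BusRd Flush; mem=68
  op12 P1: store L1 := 16 → I/M/I on L1; bus BusRdX; mem=20
  op13 P1: load  L0 → I/M/I on L0; bus (none); mem=0
  op14 P2: load  L0 → I/S/S on L0; bus BusRd Flush; mem=20
  op15 P1: load  L0 → I/S/S on L0; bus (none); mem=20
  op16 P2: load  L1 → I/S/S on L1; bus BusRd Flush; mem=16
  op17 P2: load  L0 → I/S/S on L0; bus (none); mem=20
  op18 P0: load  L0 → S/S/S on L0; bus BusRd; mem=20
  op19 P1: load  L1 → I/S/S on L1; bus (none); mem=16
  op20 P2: store L2 := 48 → I/I/M on L2; bus BusRdX; mem=68
  op21 P1: load  L1 → I/S/S on L1; bus (none); mem=16
  op22 P2: load  L2 → I/I/M on L2; bus (none); mem=68
  op23 P2: load  L2 → I/I/M on L2; bus (none); mem=68
  op24 P1: load  L0 → S/S/S on L0; bus (none); mem=20
  op25 P0: store L0 := 19 → M/I/I on L0; bus BusRdX; mem=20
  op26 P2: load  L0 → S/I/S on L0; bus BusRd Flush; mem=19
  op27 P0: store L2 := 17 → M/I/I on L2; bus BusRdX Flush; mem=48
  op28 P2: load  L2 → S/I/S on L2; bus BusRd Flush; mem=17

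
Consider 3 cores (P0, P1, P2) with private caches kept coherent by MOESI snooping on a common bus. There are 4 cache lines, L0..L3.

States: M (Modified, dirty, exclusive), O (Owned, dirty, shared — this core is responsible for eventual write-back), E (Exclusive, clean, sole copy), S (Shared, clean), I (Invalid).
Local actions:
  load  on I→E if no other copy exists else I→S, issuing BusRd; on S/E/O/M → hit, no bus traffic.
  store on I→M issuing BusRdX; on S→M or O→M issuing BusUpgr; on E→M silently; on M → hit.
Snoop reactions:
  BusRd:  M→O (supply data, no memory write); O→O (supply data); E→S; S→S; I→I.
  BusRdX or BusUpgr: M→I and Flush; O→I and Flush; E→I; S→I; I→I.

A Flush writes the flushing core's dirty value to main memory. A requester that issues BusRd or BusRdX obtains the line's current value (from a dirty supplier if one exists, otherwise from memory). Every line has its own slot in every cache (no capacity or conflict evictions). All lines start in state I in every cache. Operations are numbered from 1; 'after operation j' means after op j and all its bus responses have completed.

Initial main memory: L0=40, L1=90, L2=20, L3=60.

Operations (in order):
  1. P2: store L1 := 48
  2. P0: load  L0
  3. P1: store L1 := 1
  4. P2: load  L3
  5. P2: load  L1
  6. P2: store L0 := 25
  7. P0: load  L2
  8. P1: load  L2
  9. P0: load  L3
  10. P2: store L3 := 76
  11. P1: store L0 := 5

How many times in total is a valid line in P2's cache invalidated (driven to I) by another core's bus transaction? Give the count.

invalidations = 2

[1] P2: store L1 := 48 | P0:I, P1:I, P2:M(48) | bus: BusRdX
[2] P0: load  L0 | P0:E(40), P1:I, P2:I | bus: BusRd
[3] P1: store L1 := 1 | P0:I, P1:M(1), P2:I | bus: BusRdX,Flush
[4] P2: load  L3 | P0:I, P1:I, P2:E(60) | bus: BusRd
[5] P2: load  L1 | P0:I, P1:O(1), P2:S(1) | bus: BusRd
[6] P2: store L0 := 25 | P0:I, P1:I, P2:M(25) | bus: BusRdX
[7] P0: load  L2 | P0:E(20), P1:I, P2:I | bus: BusRd
[8] P1: load  L2 | P0:S(20), P1:S(20), P2:I | bus: BusRd
[9] P0: load  L3 | P0:S(60), P1:I, P2:S(60) | bus: BusRd
[10] P2: store L3 := 76 | P0:I, P1:I, P2:M(76) | bus: BusUpgr
[11] P1: store L0 := 5 | P0:I, P1:M(5), P2:I | bus: BusRdX,Flush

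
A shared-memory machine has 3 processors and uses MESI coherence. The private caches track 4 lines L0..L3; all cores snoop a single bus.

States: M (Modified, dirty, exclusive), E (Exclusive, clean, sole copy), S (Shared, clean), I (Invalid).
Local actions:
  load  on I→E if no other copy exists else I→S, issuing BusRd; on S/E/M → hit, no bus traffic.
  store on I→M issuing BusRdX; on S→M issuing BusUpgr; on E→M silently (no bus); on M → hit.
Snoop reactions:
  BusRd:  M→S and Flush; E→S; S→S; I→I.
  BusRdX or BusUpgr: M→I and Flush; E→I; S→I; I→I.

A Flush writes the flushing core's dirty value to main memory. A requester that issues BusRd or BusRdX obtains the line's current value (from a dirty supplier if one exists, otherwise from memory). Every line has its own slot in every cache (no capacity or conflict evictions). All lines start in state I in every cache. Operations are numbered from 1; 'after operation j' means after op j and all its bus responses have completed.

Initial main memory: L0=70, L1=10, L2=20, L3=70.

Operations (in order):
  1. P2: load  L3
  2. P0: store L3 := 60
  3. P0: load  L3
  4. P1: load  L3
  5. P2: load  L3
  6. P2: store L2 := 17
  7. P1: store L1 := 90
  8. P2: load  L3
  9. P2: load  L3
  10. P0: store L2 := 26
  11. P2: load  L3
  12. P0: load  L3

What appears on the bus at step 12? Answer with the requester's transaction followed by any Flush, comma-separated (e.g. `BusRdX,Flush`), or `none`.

bus = none

1. P2: load  L3  bus=[BusRd]  L3: P0=I P1=I P2=E  mem[L3]=70
2. P0: store L3 := 60  bus=[BusRdX]  L3: P0=M P1=I P2=I  mem[L3]=70
3. P0: load  L3  bus=[-]  L3: P0=M P1=I P2=I  mem[L3]=70
4. P1: load  L3  bus=[BusRd,Flush]  L3: P0=S P1=S P2=I  mem[L3]=60
5. P2: load  L3  bus=[BusRd]  L3: P0=S P1=S P2=S  mem[L3]=60
6. P2: store L2 := 17  bus=[BusRdX]  L2: P0=I P1=I P2=M  mem[L2]=20
7. P1: store L1 := 90  bus=[BusRdX]  L1: P0=I P1=M P2=I  mem[L1]=10
8. P2: load  L3  bus=[-]  L3: P0=S P1=S P2=S  mem[L3]=60
9. P2: load  L3  bus=[-]  L3: P0=S P1=S P2=S  mem[L3]=60
10. P0: store L2 := 26  bus=[BusRdX,Flush]  L2: P0=M P1=I P2=I  mem[L2]=17
11. P2: load  L3  bus=[-]  L3: P0=S P1=S P2=S  mem[L3]=60
12. P0: load  L3  bus=[-]  L3: P0=S P1=S P2=S  mem[L3]=60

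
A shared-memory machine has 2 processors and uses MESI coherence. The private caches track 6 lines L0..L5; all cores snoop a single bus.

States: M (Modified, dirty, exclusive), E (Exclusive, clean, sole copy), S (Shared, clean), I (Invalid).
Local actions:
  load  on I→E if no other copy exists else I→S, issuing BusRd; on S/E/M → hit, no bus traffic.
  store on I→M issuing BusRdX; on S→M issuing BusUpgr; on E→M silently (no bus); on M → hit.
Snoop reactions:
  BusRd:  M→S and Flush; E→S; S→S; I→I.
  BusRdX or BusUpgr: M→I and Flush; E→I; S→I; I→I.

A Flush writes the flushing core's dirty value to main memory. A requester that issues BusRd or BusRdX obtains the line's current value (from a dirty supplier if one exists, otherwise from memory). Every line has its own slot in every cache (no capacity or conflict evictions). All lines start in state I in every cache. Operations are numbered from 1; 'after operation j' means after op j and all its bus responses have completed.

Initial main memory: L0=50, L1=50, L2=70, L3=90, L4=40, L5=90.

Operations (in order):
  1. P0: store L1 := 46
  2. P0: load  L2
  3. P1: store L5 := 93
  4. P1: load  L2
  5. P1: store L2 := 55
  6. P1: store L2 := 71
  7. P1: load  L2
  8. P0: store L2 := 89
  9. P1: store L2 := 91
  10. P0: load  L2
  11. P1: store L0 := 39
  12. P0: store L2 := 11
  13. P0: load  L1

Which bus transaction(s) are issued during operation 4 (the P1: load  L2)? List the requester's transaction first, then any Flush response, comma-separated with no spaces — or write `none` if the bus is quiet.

step 1: P0: store L1 := 46  ⟶  MI  (L1)  txn=BusRdX  M[L1]=50
step 2: P0: load  L2  ⟶  EI  (L2)  txn=BusRd  M[L2]=70
step 3: P1: store L5 := 93  ⟶  IM  (L5)  txn=BusRdX  M[L5]=90
step 4: P1: load  L2  ⟶  SS  (L2)  txn=BusRd  M[L2]=70
step 5: P1: store L2 := 55  ⟶  IM  (L2)  txn=BusUpgr  M[L2]=70
step 6: P1: store L2 := 71  ⟶  IM  (L2)  txn=∅  M[L2]=70
step 7: P1: load  L2  ⟶  IM  (L2)  txn=∅  M[L2]=70
step 8: P0: store L2 := 89  ⟶  MI  (L2)  txn=BusRdX+Flush  M[L2]=71
step 9: P1: store L2 := 91  ⟶  IM  (L2)  txn=BusRdX+Flush  M[L2]=89
step 10: P0: load  L2  ⟶  SS  (L2)  txn=BusRd+Flush  M[L2]=91
step 11: P1: store L0 := 39  ⟶  IM  (L0)  txn=BusRdX  M[L0]=50
step 12: P0: store L2 := 11  ⟶  MI  (L2)  txn=BusUpgr  M[L2]=91
step 13: P0: load  L1  ⟶  MI  (L1)  txn=∅  M[L1]=50

bus = BusRd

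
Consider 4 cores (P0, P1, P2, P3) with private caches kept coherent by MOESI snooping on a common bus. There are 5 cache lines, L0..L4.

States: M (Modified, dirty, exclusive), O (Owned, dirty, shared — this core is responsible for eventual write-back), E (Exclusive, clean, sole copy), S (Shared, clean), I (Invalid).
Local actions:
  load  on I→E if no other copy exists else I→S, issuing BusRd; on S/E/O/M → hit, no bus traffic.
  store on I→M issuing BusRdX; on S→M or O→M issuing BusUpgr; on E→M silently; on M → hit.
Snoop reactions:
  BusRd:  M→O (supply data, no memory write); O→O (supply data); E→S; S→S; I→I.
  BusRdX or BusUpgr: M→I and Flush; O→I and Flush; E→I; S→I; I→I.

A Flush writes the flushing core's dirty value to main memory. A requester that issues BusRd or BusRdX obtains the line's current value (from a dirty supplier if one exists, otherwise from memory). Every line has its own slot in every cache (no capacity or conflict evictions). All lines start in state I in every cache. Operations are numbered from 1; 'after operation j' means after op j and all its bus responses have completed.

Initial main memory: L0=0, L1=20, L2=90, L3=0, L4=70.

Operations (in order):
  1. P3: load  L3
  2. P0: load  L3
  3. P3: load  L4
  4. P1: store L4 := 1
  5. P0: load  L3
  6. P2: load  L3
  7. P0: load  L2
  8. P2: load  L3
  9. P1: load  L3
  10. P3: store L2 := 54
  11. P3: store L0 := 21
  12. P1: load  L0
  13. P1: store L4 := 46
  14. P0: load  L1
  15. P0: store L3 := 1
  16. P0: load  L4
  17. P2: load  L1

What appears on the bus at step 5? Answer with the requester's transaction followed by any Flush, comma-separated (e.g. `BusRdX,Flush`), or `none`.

  op1 P3: load  L3 → I/I/I/E on L3; bus BusRd; mem=0
  op2 P0: load  L3 → S/I/I/S on L3; bus BusRd; mem=0
  op3 P3: load  L4 → I/I/I/E on L4; bus BusRd; mem=70
  op4 P1: store L4 := 1 → I/M/I/I on L4; bus BusRdX; mem=70
  op5 P0: load  L3 → S/I/I/S on L3; bus (none); mem=0
  op6 P2: load  L3 → S/I/S/S on L3; bus BusRd; mem=0
  op7 P0: load  L2 → E/I/I/I on L2; bus BusRd; mem=90
  op8 P2: load  L3 → S/I/S/S on L3; bus (none); mem=0
  op9 P1: load  L3 → S/S/S/S on L3; bus BusRd; mem=0
  op10 P3: store L2 := 54 → I/I/I/M on L2; bus BusRdX; mem=90
  op11 P3: store L0 := 21 → I/I/I/M on L0; bus BusRdX; mem=0
  op12 P1: load  L0 → I/S/I/O on L0; bus BusRd; mem=0
  op13 P1: store L4 := 46 → I/M/I/I on L4; bus (none); mem=70
  op14 P0: load  L1 → E/I/I/I on L1; bus BusRd; mem=20
  op15 P0: store L3 := 1 → M/I/I/I on L3; bus BusUpgr; mem=0
  op16 P0: load  L4 → S/O/I/I on L4; bus BusRd; mem=70
  op17 P2: load  L1 → S/I/S/I on L1; bus BusRd; mem=20

bus = none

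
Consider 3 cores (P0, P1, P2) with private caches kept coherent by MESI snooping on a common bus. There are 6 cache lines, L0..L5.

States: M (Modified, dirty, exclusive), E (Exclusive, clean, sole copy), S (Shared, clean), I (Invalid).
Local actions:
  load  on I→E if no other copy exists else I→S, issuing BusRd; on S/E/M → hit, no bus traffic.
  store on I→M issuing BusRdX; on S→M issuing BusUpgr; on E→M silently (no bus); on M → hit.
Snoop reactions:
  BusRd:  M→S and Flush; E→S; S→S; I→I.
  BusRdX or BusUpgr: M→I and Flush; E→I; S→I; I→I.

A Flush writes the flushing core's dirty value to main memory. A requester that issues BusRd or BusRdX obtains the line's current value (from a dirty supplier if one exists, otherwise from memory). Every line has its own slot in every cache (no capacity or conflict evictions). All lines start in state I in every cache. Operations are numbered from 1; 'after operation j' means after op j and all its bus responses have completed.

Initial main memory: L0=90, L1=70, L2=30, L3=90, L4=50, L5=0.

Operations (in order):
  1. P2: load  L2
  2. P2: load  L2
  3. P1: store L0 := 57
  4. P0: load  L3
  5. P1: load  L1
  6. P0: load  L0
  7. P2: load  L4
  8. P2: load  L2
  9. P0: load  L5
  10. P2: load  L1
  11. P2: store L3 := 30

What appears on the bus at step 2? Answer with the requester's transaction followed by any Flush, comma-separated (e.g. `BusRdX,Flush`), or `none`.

  op1 P2: load  L2 → I/I/E on L2; bus BusRd; mem=30
  op2 P2: load  L2 → I/I/E on L2; bus (none); mem=30
  op3 P1: store L0 := 57 → I/M/I on L0; bus BusRdX; mem=90
  op4 P0: load  L3 → E/I/I on L3; bus BusRd; mem=90
  op5 P1: load  L1 → I/E/I on L1; bus BusRd; mem=70
  op6 P0: load  L0 → S/S/I on L0; bus BusRd Flush; mem=57
  op7 P2: load  L4 → I/I/E on L4; bus BusRd; mem=50
  op8 P2: load  L2 → I/I/E on L2; bus (none); mem=30
  op9 P0: load  L5 → E/I/I on L5; bus BusRd; mem=0
  op10 P2: load  L1 → I/S/S on L1; bus BusRd; mem=70
  op11 P2: store L3 := 30 → I/I/M on L3; bus BusRdX; mem=90

bus = none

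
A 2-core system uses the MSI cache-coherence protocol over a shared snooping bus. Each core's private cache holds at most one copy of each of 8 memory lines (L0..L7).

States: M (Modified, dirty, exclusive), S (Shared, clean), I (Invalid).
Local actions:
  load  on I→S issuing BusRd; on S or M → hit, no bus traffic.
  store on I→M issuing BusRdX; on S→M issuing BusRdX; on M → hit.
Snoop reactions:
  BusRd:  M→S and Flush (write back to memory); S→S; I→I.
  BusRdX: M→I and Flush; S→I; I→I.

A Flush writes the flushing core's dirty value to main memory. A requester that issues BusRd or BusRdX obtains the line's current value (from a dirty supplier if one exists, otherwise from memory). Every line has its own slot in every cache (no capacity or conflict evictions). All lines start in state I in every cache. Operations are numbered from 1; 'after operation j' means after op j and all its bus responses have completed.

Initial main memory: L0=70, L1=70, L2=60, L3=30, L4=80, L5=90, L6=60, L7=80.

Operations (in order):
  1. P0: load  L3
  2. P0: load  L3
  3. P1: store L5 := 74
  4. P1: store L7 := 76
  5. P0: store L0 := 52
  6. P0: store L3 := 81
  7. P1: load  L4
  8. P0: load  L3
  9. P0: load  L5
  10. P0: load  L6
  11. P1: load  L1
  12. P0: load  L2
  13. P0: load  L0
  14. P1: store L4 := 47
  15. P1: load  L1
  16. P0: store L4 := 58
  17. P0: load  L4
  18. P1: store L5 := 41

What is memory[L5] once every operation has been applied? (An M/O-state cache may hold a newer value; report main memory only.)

memory[L5] = 74

step 1: P0: load  L3  ⟶  SI  (L3)  txn=BusRd  M[L3]=30
step 2: P0: load  L3  ⟶  SI  (L3)  txn=∅  M[L3]=30
step 3: P1: store L5 := 74  ⟶  IM  (L5)  txn=BusRdX  M[L5]=90
step 4: P1: store L7 := 76  ⟶  IM  (L7)  txn=BusRdX  M[L7]=80
step 5: P0: store L0 := 52  ⟶  MI  (L0)  txn=BusRdX  M[L0]=70
step 6: P0: store L3 := 81  ⟶  MI  (L3)  txn=BusRdX  M[L3]=30
step 7: P1: load  L4  ⟶  IS  (L4)  txn=BusRd  M[L4]=80
step 8: P0: load  L3  ⟶  MI  (L3)  txn=∅  M[L3]=30
step 9: P0: load  L5  ⟶  SS  (L5)  txn=BusRd+Flush  M[L5]=74
step 10: P0: load  L6  ⟶  SI  (L6)  txn=BusRd  M[L6]=60
step 11: P1: load  L1  ⟶  IS  (L1)  txn=BusRd  M[L1]=70
step 12: P0: load  L2  ⟶  SI  (L2)  txn=BusRd  M[L2]=60
step 13: P0: load  L0  ⟶  MI  (L0)  txn=∅  M[L0]=70
step 14: P1: store L4 := 47  ⟶  IM  (L4)  txn=BusRdX  M[L4]=80
step 15: P1: load  L1  ⟶  IS  (L1)  txn=∅  M[L1]=70
step 16: P0: store L4 := 58  ⟶  MI  (L4)  txn=BusRdX+Flush  M[L4]=47
step 17: P0: load  L4  ⟶  MI  (L4)  txn=∅  M[L4]=47
step 18: P1: store L5 := 41  ⟶  IM  (L5)  txn=BusRdX  M[L5]=74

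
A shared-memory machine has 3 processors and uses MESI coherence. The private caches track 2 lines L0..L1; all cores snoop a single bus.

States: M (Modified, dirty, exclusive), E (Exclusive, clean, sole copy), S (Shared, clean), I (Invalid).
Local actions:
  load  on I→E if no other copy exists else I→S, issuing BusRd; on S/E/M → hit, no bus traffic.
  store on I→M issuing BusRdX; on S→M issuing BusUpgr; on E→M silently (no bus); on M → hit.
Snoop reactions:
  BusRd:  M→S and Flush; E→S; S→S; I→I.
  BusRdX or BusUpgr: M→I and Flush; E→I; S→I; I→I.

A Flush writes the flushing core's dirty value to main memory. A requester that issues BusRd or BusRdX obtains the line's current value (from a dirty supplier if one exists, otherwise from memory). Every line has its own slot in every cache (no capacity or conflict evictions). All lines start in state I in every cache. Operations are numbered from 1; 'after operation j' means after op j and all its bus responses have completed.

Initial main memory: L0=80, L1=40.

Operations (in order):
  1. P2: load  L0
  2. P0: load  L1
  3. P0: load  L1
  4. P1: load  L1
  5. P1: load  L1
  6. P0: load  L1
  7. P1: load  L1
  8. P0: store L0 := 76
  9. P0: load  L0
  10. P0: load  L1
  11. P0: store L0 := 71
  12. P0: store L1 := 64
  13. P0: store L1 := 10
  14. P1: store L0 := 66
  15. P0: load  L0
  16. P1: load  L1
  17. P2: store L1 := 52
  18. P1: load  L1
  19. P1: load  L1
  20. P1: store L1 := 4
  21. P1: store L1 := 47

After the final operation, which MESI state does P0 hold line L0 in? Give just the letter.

state = S

1. P2: load  L0  bus=[BusRd]  L0: P0=I P1=I P2=E  mem[L0]=80
2. P0: load  L1  bus=[BusRd]  L1: P0=E P1=I P2=I  mem[L1]=40
3. P0: load  L1  bus=[-]  L1: P0=E P1=I P2=I  mem[L1]=40
4. P1: load  L1  bus=[BusRd]  L1: P0=S P1=S P2=I  mem[L1]=40
5. P1: load  L1  bus=[-]  L1: P0=S P1=S P2=I  mem[L1]=40
6. P0: load  L1  bus=[-]  L1: P0=S P1=S P2=I  mem[L1]=40
7. P1: load  L1  bus=[-]  L1: P0=S P1=S P2=I  mem[L1]=40
8. P0: store L0 := 76  bus=[BusRdX]  L0: P0=M P1=I P2=I  mem[L0]=80
9. P0: load  L0  bus=[-]  L0: P0=M P1=I P2=I  mem[L0]=80
10. P0: load  L1  bus=[-]  L1: P0=S P1=S P2=I  mem[L1]=40
11. P0: store L0 := 71  bus=[-]  L0: P0=M P1=I P2=I  mem[L0]=80
12. P0: store L1 := 64  bus=[BusUpgr]  L1: P0=M P1=I P2=I  mem[L1]=40
13. P0: store L1 := 10  bus=[-]  L1: P0=M P1=I P2=I  mem[L1]=40
14. P1: store L0 := 66  bus=[BusRdX,Flush]  L0: P0=I P1=M P2=I  mem[L0]=71
15. P0: load  L0  bus=[BusRd,Flush]  L0: P0=S P1=S P2=I  mem[L0]=66
16. P1: load  L1  bus=[BusRd,Flush]  L1: P0=S P1=S P2=I  mem[L1]=10
17. P2: store L1 := 52  bus=[BusRdX]  L1: P0=I P1=I P2=M  mem[L1]=10
18. P1: load  L1  bus=[BusRd,Flush]  L1: P0=I P1=S P2=S  mem[L1]=52
19. P1: load  L1  bus=[-]  L1: P0=I P1=S P2=S  mem[L1]=52
20. P1: store L1 := 4  bus=[BusUpgr]  L1: P0=I P1=M P2=I  mem[L1]=52
21. P1: store L1 := 47  bus=[-]  L1: P0=I P1=M P2=I  mem[L1]=52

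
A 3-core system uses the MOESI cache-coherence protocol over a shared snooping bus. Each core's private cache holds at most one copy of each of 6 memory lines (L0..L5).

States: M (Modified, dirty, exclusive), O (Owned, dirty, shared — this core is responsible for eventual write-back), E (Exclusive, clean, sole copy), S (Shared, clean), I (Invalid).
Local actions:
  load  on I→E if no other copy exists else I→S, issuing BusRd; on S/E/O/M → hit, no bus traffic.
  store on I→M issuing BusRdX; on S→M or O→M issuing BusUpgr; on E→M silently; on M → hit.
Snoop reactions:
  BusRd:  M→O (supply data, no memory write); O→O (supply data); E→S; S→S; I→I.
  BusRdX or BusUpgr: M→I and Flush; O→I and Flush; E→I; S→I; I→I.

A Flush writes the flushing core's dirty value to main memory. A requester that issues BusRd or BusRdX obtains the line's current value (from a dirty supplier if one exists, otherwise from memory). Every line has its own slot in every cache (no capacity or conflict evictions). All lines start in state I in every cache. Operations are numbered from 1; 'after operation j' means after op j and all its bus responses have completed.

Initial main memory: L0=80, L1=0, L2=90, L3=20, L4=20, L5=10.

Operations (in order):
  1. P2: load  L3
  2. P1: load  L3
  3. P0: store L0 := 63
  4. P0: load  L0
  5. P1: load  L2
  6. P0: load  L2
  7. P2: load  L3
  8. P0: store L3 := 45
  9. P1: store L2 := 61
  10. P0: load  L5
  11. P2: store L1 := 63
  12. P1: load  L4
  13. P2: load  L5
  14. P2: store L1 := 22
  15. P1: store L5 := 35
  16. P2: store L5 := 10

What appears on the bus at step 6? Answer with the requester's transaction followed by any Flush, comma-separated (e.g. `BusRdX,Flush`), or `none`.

bus = BusRd

1. P2: load  L3  bus=[BusRd]  L3: P0=I P1=I P2=E  mem[L3]=20
2. P1: load  L3  bus=[BusRd]  L3: P0=I P1=S P2=S  mem[L3]=20
3. P0: store L0 := 63  bus=[BusRdX]  L0: P0=M P1=I P2=I  mem[L0]=80
4. P0: load  L0  bus=[-]  L0: P0=M P1=I P2=I  mem[L0]=80
5. P1: load  L2  bus=[BusRd]  L2: P0=I P1=E P2=I  mem[L2]=90
6. P0: load  L2  bus=[BusRd]  L2: P0=S P1=S P2=I  mem[L2]=90
7. P2: load  L3  bus=[-]  L3: P0=I P1=S P2=S  mem[L3]=20
8. P0: store L3 := 45  bus=[BusRdX]  L3: P0=M P1=I P2=I  mem[L3]=20
9. P1: store L2 := 61  bus=[BusUpgr]  L2: P0=I P1=M P2=I  mem[L2]=90
10. P0: load  L5  bus=[BusRd]  L5: P0=E P1=I P2=I  mem[L5]=10
11. P2: store L1 := 63  bus=[BusRdX]  L1: P0=I P1=I P2=M  mem[L1]=0
12. P1: load  L4  bus=[BusRd]  L4: P0=I P1=E P2=I  mem[L4]=20
13. P2: load  L5  bus=[BusRd]  L5: P0=S P1=I P2=S  mem[L5]=10
14. P2: store L1 := 22  bus=[-]  L1: P0=I P1=I P2=M  mem[L1]=0
15. P1: store L5 := 35  bus=[BusRdX]  L5: P0=I P1=M P2=I  mem[L5]=10
16. P2: store L5 := 10  bus=[BusRdX,Flush]  L5: P0=I P1=I P2=M  mem[L5]=35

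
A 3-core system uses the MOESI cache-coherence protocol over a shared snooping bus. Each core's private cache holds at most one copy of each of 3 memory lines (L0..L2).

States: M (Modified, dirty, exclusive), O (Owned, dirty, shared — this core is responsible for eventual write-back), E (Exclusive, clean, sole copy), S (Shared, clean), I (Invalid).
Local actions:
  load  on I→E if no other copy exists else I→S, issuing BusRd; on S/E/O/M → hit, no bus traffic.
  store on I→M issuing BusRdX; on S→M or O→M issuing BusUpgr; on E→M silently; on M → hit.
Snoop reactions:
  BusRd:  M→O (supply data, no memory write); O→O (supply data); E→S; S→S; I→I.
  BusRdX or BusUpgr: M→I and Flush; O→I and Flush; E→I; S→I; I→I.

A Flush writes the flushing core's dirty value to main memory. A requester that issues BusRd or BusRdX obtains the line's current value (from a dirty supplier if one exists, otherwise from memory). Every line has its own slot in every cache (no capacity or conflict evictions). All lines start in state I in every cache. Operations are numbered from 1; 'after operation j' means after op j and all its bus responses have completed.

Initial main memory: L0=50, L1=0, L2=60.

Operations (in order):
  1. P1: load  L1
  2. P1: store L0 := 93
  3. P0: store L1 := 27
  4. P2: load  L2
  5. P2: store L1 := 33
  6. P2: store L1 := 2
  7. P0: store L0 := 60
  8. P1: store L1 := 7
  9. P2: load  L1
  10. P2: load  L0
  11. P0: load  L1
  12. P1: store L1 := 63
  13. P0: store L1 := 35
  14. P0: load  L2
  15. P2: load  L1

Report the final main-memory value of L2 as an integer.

memory[L2] = 60

1. P1: load  L1  bus=[BusRd]  L1: P0=I P1=E P2=I  mem[L1]=0
2. P1: store L0 := 93  bus=[BusRdX]  L0: P0=I P1=M P2=I  mem[L0]=50
3. P0: store L1 := 27  bus=[BusRdX]  L1: P0=M P1=I P2=I  mem[L1]=0
4. P2: load  L2  bus=[BusRd]  L2: P0=I P1=I P2=E  mem[L2]=60
5. P2: store L1 := 33  bus=[BusRdX,Flush]  L1: P0=I P1=I P2=M  mem[L1]=27
6. P2: store L1 := 2  bus=[-]  L1: P0=I P1=I P2=M  mem[L1]=27
7. P0: store L0 := 60  bus=[BusRdX,Flush]  L0: P0=M P1=I P2=I  mem[L0]=93
8. P1: store L1 := 7  bus=[BusRdX,Flush]  L1: P0=I P1=M P2=I  mem[L1]=2
9. P2: load  L1  bus=[BusRd]  L1: P0=I P1=O P2=S  mem[L1]=2
10. P2: load  L0  bus=[BusRd]  L0: P0=O P1=I P2=S  mem[L0]=93
11. P0: load  L1  bus=[BusRd]  L1: P0=S P1=O P2=S  mem[L1]=2
12. P1: store L1 := 63  bus=[BusUpgr]  L1: P0=I P1=M P2=I  mem[L1]=2
13. P0: store L1 := 35  bus=[BusRdX,Flush]  L1: P0=M P1=I P2=I  mem[L1]=63
14. P0: load  L2  bus=[BusRd]  L2: P0=S P1=I P2=S  mem[L2]=60
15. P2: load  L1  bus=[BusRd]  L1: P0=O P1=I P2=S  mem[L1]=63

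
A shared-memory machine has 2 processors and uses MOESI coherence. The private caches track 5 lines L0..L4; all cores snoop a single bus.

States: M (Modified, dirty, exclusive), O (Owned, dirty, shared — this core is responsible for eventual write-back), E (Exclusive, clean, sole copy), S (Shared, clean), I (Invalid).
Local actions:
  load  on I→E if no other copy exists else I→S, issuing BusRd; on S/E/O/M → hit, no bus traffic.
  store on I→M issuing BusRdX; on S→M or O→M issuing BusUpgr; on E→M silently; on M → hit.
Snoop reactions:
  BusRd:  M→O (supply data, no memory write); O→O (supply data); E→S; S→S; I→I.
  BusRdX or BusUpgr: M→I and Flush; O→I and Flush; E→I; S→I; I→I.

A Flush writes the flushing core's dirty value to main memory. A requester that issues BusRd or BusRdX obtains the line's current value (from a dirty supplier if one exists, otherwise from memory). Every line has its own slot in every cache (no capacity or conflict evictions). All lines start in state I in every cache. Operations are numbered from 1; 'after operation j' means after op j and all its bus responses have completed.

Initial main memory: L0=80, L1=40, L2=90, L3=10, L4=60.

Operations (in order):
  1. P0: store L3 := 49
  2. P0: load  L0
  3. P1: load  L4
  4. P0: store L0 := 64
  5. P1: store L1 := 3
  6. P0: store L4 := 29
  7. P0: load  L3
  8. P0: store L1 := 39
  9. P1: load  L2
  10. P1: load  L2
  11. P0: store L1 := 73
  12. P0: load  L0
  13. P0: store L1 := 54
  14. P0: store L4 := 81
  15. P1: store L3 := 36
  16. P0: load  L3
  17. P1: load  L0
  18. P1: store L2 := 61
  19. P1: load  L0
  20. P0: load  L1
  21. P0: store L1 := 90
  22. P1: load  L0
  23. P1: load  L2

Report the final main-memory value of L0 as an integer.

memory[L0] = 80

[1] P0: store L3 := 49 | P0:M(49), P1:I | bus: BusRdX
[2] P0: load  L0 | P0:E(80), P1:I | bus: BusRd
[3] P1: load  L4 | P0:I, P1:E(60) | bus: BusRd
[4] P0: store L0 := 64 | P0:M(64), P1:I | bus: none
[5] P1: store L1 := 3 | P0:I, P1:M(3) | bus: BusRdX
[6] P0: store L4 := 29 | P0:M(29), P1:I | bus: BusRdX
[7] P0: load  L3 | P0:M(49), P1:I | bus: none
[8] P0: store L1 := 39 | P0:M(39), P1:I | bus: BusRdX,Flush
[9] P1: load  L2 | P0:I, P1:E(90) | bus: BusRd
[10] P1: load  L2 | P0:I, P1:E(90) | bus: none
[11] P0: store L1 := 73 | P0:M(73), P1:I | bus: none
[12] P0: load  L0 | P0:M(64), P1:I | bus: none
[13] P0: store L1 := 54 | P0:M(54), P1:I | bus: none
[14] P0: store L4 := 81 | P0:M(81), P1:I | bus: none
[15] P1: store L3 := 36 | P0:I, P1:M(36) | bus: BusRdX,Flush
[16] P0: load  L3 | P0:S(36), P1:O(36) | bus: BusRd
[17] P1: load  L0 | P0:O(64), P1:S(64) | bus: BusRd
[18] P1: store L2 := 61 | P0:I, P1:M(61) | bus: none
[19] P1: load  L0 | P0:O(64), P1:S(64) | bus: none
[20] P0: load  L1 | P0:M(54), P1:I | bus: none
[21] P0: store L1 := 90 | P0:M(90), P1:I | bus: none
[22] P1: load  L0 | P0:O(64), P1:S(64) | bus: none
[23] P1: load  L2 | P0:I, P1:M(61) | bus: none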